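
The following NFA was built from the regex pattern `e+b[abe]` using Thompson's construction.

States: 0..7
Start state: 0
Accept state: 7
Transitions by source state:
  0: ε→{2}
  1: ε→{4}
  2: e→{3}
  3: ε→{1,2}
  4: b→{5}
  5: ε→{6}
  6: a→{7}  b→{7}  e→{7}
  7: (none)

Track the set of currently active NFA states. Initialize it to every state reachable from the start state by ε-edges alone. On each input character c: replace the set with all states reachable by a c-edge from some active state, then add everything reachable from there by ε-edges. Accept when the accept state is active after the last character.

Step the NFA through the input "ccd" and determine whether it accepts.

Answer: REJECT

Steps:
S₀ = ε-closure({0}) = {0,2}
'c' @ 1: {}  — dead — no transitions
rest 'cd' ignored (set empty)
after full input: {}  (accept=7 not in)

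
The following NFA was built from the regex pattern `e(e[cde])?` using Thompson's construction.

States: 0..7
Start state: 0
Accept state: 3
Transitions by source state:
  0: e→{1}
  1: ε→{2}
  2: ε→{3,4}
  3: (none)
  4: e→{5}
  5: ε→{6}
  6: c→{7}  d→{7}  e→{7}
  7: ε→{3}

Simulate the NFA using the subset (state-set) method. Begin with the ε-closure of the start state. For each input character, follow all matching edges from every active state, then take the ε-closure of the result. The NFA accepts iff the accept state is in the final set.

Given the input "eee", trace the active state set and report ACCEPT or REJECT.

Answer: ACCEPT

Steps:
start: ε-closure({0}) = {0}
'e' @ 1: {1,2,3,4}  (accept∈set)
'e' @ 2: {5,6}
'e' @ 3: {3,7}  (accept∈set)
final: {3,7}; accept 3 in set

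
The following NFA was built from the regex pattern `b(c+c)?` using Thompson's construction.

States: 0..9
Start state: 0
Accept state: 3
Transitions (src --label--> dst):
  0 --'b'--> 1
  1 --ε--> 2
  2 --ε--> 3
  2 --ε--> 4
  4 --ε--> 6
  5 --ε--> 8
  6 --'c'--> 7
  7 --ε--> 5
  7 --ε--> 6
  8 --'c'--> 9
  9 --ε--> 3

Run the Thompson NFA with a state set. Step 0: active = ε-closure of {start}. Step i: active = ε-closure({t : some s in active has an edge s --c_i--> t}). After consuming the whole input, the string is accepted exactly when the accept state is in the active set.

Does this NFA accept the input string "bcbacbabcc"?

S₀ = ε-closure({0}) = {0}
'b' @ 1: {1,2,3,4,6}  (accept∈set)
'c' @ 2: {5,6,7,8}
'b' @ 3: {}  — no active states
rest 'acbabcc' ignored (set empty)
after full input: {}  (accept=3 not in)

Answer: REJECT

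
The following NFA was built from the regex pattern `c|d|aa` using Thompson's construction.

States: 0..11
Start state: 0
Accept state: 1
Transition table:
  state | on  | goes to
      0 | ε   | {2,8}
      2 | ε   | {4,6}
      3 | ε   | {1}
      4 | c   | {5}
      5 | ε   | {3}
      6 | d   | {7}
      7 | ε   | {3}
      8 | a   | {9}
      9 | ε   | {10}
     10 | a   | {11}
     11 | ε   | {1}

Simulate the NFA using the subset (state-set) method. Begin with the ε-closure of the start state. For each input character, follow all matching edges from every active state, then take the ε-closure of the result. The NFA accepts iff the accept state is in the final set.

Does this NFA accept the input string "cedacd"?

initial (ε-close {0}): {0,2,4,6,8}
'c' @ 1: {1,3,5}  [accepting]
'e' @ 2: {}  — state set empty
rest 'dacd' ignored (set empty)
final: {}; accept 1 not in set

Answer: REJECT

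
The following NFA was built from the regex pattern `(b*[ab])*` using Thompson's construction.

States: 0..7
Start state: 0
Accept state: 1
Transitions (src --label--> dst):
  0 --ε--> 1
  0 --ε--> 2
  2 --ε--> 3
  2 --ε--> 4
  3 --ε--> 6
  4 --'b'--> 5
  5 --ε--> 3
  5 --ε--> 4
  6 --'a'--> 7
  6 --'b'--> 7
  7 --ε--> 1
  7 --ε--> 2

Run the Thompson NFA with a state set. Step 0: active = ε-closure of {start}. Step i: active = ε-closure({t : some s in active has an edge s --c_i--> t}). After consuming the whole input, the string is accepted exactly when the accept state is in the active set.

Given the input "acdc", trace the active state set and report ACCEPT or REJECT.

S₀ = ε-closure({0}) = {0,1,2,3,4,6}
'a' @ 1: {1,2,3,4,6,7}  ✓accept
'c' @ 2: {}  — state set empty
rest 'dc' ignored (set empty)
after full input: {}  (accept=1 not in)

Answer: REJECT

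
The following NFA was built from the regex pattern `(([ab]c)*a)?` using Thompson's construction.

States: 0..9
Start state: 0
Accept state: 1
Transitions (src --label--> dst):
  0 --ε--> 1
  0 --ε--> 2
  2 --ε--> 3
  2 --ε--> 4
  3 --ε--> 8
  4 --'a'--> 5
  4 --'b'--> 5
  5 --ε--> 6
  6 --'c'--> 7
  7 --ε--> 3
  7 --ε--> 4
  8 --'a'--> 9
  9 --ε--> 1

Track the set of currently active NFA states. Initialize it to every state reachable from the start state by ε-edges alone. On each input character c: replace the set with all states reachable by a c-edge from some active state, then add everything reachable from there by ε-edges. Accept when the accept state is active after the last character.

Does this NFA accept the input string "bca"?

Answer: ACCEPT

Trace:
S₀ = ε-closure({0}) = {0,1,2,3,4,8}
'b' @ 1: {5,6}
'c' @ 2: {3,4,7,8}
'a' @ 3: {1,5,6,9}  ✓accept
final: {1,5,6,9}; accept 1 in set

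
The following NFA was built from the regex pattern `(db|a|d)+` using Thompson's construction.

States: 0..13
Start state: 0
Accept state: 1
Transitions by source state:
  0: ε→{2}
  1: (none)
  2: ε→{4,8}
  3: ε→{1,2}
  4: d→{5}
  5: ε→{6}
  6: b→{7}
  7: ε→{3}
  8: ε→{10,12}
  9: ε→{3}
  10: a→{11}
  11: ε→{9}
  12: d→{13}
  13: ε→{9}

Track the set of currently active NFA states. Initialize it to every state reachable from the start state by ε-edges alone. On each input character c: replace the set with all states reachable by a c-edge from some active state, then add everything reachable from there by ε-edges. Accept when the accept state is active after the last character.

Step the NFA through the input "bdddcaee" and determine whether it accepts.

Answer: REJECT

Derivation:
S₀ = ε-closure({0}) = {0,2,4,8,10,12}
'b' @ 1: {}  — dead — no transitions
rest 'dddcaee' ignored (set empty)
final: {}; accept 1 not in set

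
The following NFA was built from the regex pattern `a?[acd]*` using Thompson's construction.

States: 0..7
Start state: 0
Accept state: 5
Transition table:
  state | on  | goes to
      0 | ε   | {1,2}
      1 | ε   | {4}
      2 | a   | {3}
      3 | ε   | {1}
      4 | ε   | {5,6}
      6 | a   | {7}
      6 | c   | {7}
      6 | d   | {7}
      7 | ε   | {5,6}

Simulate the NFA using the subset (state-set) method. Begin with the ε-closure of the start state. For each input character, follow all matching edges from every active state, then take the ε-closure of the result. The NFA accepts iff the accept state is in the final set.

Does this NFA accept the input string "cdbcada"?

S₀ = ε-closure({0}) = {0,1,2,4,5,6}
'c' @ 1: {5,6,7}  [accepting]
'd' @ 2: {5,6,7}  [accepting]
'b' @ 3: {}  — dead — no transitions
rest 'cada' ignored (set empty)
end set {} — state 5 not in

Answer: REJECT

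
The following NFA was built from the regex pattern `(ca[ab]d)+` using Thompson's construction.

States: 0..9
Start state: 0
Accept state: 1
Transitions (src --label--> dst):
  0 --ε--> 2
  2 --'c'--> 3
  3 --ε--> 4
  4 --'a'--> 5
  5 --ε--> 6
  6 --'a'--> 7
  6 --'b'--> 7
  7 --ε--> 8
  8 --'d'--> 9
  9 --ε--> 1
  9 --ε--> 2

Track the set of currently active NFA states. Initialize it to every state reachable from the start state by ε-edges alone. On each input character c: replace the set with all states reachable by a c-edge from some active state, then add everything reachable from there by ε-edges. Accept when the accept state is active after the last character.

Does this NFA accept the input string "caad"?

S₀ = ε-closure({0}) = {0,2}
'c' @ 1: {3,4}
'a' @ 2: {5,6}
'a' @ 3: {7,8}
'd' @ 4: {1,2,9}  (accept∈set)
end set {1,2,9} — state 1 in

Answer: ACCEPT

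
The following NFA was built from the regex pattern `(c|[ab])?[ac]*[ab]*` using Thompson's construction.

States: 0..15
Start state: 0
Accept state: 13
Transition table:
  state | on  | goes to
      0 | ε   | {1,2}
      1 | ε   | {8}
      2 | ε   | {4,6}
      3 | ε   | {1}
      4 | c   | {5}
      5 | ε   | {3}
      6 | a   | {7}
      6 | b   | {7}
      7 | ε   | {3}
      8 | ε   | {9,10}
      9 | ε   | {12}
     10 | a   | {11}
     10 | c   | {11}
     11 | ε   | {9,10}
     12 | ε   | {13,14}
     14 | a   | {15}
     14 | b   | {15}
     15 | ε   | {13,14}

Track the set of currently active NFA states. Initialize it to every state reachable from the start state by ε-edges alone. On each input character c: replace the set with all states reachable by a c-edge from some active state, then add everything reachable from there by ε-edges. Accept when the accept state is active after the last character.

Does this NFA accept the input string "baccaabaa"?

Answer: ACCEPT

Steps:
initial (ε-close {0}): {0,1,2,4,6,8,9,10,12,13,14}
'b' @ 1: {1,3,7,8,9,10,12,13,14,15}  ✓accept
'a' @ 2: {9,10,11,12,13,14,15}  ✓accept
'c' @ 3: {9,10,11,12,13,14}  ✓accept
'c' @ 4: {9,10,11,12,13,14}  ✓accept
'a' @ 5: {9,10,11,12,13,14,15}  ✓accept
'a' @ 6: {9,10,11,12,13,14,15}  ✓accept
'b' @ 7: {13,14,15}  ✓accept
'a' @ 8: {13,14,15}  ✓accept
'a' @ 9: {13,14,15}  ✓accept
end set {13,14,15} — state 13 in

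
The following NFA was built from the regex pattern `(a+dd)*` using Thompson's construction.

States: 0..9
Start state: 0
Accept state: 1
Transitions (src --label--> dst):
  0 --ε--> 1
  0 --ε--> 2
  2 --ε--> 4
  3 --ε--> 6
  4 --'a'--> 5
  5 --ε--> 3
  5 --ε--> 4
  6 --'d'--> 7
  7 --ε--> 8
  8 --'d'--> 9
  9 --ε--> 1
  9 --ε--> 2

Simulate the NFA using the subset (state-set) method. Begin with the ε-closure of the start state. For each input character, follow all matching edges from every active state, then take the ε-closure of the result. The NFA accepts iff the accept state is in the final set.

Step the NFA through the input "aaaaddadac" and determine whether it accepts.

start: ε-closure({0}) = {0,1,2,4}
'a' @ 1: {3,4,5,6}
'a' @ 2: {3,4,5,6}
'a' @ 3: {3,4,5,6}
'a' @ 4: {3,4,5,6}
'd' @ 5: {7,8}
'd' @ 6: {1,2,4,9}  ✓accept
'a' @ 7: {3,4,5,6}
'd' @ 8: {7,8}
'a' @ 9: {}  — no active states
rest 'c' ignored (set empty)
after full input: {}  (accept=1 not in)

Answer: REJECT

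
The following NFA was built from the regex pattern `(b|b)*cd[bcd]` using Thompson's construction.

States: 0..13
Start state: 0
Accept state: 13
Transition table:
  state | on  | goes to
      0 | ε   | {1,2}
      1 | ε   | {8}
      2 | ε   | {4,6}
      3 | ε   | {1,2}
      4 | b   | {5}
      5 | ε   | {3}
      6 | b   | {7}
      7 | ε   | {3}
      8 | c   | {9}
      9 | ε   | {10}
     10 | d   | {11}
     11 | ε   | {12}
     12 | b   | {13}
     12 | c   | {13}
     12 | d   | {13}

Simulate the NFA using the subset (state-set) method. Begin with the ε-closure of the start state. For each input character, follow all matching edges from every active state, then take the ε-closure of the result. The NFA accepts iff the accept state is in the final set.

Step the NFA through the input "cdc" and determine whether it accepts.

Answer: ACCEPT

Steps:
S₀ = ε-closure({0}) = {0,1,2,4,6,8}
'c' @ 1: {9,10}
'd' @ 2: {11,12}
'c' @ 3: {13}  (accept∈set)
after full input: {13}  (accept=13 in)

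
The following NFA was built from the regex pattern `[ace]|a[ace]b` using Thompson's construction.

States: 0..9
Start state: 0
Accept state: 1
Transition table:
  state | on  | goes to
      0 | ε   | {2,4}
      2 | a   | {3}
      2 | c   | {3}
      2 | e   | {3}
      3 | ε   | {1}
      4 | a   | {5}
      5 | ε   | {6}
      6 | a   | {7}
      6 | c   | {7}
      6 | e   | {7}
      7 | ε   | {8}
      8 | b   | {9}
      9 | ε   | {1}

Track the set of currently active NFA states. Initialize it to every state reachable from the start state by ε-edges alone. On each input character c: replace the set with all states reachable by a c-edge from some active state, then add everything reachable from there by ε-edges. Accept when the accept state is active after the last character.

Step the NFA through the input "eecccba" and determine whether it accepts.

start: ε-closure({0}) = {0,2,4}
'e' @ 1: {1,3}  (accept∈set)
'e' @ 2: {}  — no active states
rest 'cccba' ignored (set empty)
final: {}; accept 1 not in set

Answer: REJECT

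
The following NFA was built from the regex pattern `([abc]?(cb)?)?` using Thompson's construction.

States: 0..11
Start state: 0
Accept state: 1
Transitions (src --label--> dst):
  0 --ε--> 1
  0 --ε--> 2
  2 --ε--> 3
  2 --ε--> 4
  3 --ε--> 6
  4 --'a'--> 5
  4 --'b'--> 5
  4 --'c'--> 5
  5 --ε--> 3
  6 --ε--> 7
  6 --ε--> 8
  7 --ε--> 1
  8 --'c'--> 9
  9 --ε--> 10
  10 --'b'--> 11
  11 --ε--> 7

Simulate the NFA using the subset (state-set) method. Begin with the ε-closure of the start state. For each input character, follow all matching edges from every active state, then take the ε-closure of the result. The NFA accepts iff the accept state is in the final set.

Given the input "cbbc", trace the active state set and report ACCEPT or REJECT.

S₀ = ε-closure({0}) = {0,1,2,3,4,6,7,8}
'c' @ 1: {1,3,5,6,7,8,9,10}  (accept∈set)
'b' @ 2: {1,7,11}  (accept∈set)
'b' @ 3: {}  — dead — no transitions
rest 'c' ignored (set empty)
after full input: {}  (accept=1 not in)

Answer: REJECT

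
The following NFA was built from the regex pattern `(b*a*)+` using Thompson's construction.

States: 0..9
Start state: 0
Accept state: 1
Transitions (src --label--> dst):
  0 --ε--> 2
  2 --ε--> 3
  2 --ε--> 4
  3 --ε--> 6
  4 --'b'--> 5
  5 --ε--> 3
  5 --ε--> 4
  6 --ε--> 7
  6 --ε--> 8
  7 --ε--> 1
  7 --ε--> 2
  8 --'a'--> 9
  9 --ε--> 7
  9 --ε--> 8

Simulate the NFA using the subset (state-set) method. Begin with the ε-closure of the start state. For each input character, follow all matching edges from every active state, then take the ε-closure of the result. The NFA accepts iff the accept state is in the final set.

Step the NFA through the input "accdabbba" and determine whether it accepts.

initial (ε-close {0}): {0,1,2,3,4,6,7,8}
'a' @ 1: {1,2,3,4,6,7,8,9}  ✓accept
'c' @ 2: {}  — no active states
rest 'cdabbba' ignored (set empty)
end set {} — state 1 not in

Answer: REJECT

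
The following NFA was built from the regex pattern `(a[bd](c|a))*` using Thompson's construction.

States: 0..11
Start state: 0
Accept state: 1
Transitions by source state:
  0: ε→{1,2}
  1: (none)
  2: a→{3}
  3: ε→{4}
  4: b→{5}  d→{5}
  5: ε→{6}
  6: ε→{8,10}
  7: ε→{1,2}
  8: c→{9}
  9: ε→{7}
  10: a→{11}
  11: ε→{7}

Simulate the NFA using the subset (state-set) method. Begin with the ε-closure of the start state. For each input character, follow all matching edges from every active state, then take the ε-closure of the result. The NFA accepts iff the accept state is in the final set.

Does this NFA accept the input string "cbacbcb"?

S₀ = ε-closure({0}) = {0,1,2}
'c' @ 1: {}  — state set empty
rest 'bacbcb' ignored (set empty)
final: {}; accept 1 not in set

Answer: REJECT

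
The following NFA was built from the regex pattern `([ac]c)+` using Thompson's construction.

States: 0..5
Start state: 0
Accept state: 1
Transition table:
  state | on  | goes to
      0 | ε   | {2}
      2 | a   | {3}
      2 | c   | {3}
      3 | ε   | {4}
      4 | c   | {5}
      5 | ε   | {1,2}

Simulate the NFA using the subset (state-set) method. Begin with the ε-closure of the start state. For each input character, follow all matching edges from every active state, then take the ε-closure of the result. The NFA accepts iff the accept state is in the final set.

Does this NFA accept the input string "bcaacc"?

Answer: REJECT

Steps:
start: ε-closure({0}) = {0,2}
'b' @ 1: {}  — no active states
rest 'caacc' ignored (set empty)
final: {}; accept 1 not in set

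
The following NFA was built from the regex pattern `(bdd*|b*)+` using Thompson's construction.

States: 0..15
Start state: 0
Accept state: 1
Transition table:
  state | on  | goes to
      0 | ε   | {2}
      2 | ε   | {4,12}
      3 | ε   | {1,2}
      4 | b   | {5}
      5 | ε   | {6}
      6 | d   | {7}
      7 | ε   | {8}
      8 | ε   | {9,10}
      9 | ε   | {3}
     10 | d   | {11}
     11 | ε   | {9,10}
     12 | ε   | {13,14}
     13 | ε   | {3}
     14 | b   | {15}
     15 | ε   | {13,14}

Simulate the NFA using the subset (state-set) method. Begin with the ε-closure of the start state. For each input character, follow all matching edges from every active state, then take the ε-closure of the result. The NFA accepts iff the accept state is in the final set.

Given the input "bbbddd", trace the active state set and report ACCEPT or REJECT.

initial (ε-close {0}): {0,1,2,3,4,12,13,14}
'b' @ 1: {1,2,3,4,5,6,12,13,14,15}  [accepting]
'b' @ 2: {1,2,3,4,5,6,12,13,14,15}  [accepting]
'b' @ 3: {1,2,3,4,5,6,12,13,14,15}  [accepting]
'd' @ 4: {1,2,3,4,7,8,9,10,12,13,14}  [accepting]
'd' @ 5: {1,2,3,4,9,10,11,12,13,14}  [accepting]
'd' @ 6: {1,2,3,4,9,10,11,12,13,14}  [accepting]
after full input: {1,2,3,4,9,10,11,12,13,14}  (accept=1 in)

Answer: ACCEPT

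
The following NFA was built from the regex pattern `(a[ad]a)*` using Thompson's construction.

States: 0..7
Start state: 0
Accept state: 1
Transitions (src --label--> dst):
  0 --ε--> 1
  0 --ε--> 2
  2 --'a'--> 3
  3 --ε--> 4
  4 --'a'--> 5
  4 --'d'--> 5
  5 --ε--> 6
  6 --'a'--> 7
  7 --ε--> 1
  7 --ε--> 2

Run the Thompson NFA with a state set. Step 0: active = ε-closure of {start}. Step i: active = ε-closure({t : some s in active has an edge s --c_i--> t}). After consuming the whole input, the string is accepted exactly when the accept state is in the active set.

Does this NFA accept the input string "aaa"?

Answer: ACCEPT

Derivation:
initial (ε-close {0}): {0,1,2}
'a' @ 1: {3,4}
'a' @ 2: {5,6}
'a' @ 3: {1,2,7}  ✓accept
end set {1,2,7} — state 1 in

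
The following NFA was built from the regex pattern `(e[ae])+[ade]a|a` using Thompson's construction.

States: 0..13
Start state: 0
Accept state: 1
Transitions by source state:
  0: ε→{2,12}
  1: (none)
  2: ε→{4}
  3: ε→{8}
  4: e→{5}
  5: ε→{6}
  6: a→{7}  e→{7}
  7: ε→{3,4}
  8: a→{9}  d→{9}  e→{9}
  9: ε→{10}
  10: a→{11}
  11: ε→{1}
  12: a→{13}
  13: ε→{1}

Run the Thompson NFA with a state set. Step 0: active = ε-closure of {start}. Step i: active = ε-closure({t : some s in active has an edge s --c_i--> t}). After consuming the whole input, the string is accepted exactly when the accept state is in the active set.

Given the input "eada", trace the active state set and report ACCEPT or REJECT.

start: ε-closure({0}) = {0,2,4,12}
'e' @ 1: {5,6}
'a' @ 2: {3,4,7,8}
'd' @ 3: {9,10}
'a' @ 4: {1,11}  ✓accept
after full input: {1,11}  (accept=1 in)

Answer: ACCEPT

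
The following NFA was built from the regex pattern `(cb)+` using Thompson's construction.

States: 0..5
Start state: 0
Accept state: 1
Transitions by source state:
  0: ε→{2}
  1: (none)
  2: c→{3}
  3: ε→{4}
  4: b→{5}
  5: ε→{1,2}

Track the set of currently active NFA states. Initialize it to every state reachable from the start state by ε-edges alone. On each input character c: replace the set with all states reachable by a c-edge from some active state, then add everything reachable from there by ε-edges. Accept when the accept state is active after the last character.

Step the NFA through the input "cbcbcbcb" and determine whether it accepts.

start: ε-closure({0}) = {0,2}
'c' @ 1: {3,4}
'b' @ 2: {1,2,5}  [accepting]
'c' @ 3: {3,4}
'b' @ 4: {1,2,5}  [accepting]
'c' @ 5: {3,4}
'b' @ 6: {1,2,5}  [accepting]
'c' @ 7: {3,4}
'b' @ 8: {1,2,5}  [accepting]
after full input: {1,2,5}  (accept=1 in)

Answer: ACCEPT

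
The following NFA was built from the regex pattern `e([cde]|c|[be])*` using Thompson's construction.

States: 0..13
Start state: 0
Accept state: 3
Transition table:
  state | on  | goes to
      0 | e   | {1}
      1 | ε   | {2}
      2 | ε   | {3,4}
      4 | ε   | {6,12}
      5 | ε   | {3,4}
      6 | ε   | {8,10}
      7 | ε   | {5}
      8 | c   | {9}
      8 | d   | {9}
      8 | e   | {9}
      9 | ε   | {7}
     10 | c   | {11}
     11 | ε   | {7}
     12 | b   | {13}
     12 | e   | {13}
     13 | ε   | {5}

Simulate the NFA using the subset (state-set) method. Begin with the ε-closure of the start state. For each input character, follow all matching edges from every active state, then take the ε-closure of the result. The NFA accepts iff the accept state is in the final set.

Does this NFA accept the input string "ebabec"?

initial (ε-close {0}): {0}
'e' @ 1: {1,2,3,4,6,8,10,12}  [accepting]
'b' @ 2: {3,4,5,6,8,10,12,13}  [accepting]
'a' @ 3: {}  — state set empty
rest 'bec' ignored (set empty)
final: {}; accept 3 not in set

Answer: REJECT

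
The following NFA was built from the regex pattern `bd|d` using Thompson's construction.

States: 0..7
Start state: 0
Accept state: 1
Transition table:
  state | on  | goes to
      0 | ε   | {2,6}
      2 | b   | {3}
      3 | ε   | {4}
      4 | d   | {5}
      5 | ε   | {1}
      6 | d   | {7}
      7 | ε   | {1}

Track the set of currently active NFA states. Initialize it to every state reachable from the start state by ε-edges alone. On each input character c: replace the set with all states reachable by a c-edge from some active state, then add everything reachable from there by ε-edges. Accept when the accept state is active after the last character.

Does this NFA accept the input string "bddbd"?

start: ε-closure({0}) = {0,2,6}
'b' @ 1: {3,4}
'd' @ 2: {1,5}  [accepting]
'd' @ 3: {}  — state set empty
rest 'bd' ignored (set empty)
final: {}; accept 1 not in set

Answer: REJECT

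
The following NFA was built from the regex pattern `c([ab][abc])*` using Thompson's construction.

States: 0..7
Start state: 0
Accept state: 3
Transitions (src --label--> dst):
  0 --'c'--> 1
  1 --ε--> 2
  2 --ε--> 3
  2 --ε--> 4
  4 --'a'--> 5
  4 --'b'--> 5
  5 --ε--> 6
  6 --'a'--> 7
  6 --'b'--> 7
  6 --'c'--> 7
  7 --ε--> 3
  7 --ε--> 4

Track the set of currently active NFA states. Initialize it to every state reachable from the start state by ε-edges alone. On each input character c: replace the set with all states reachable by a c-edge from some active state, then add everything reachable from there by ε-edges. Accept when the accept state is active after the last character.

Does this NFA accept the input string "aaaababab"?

initial (ε-close {0}): {0}
'a' @ 1: {}  — no active states
rest 'aaababab' ignored (set empty)
final: {}; accept 3 not in set

Answer: REJECT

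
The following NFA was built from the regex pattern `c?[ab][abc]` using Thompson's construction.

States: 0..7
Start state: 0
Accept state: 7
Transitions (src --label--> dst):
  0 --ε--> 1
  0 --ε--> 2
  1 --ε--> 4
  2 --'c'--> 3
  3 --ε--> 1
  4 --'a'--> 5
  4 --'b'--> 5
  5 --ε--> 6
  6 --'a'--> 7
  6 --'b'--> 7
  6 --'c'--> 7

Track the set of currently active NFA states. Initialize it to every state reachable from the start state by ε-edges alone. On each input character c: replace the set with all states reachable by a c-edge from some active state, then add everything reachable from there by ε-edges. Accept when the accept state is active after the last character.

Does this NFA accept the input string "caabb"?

S₀ = ε-closure({0}) = {0,1,2,4}
'c' @ 1: {1,3,4}
'a' @ 2: {5,6}
'a' @ 3: {7}  ✓accept
'b' @ 4: {}  — no active states
rest 'b' ignored (set empty)
after full input: {}  (accept=7 not in)

Answer: REJECT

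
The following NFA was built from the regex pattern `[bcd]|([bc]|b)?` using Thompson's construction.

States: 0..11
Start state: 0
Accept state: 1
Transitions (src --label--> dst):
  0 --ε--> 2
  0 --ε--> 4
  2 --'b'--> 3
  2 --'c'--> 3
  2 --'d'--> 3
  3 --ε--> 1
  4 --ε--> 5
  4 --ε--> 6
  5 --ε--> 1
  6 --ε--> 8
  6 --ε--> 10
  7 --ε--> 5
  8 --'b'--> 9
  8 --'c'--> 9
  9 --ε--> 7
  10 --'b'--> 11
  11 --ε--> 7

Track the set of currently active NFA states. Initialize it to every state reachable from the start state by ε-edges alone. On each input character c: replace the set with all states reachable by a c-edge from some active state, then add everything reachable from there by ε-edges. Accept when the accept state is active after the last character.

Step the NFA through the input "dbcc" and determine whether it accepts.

start: ε-closure({0}) = {0,1,2,4,5,6,8,10}
'd' @ 1: {1,3}  (accept∈set)
'b' @ 2: {}  — no active states
rest 'cc' ignored (set empty)
after full input: {}  (accept=1 not in)

Answer: REJECT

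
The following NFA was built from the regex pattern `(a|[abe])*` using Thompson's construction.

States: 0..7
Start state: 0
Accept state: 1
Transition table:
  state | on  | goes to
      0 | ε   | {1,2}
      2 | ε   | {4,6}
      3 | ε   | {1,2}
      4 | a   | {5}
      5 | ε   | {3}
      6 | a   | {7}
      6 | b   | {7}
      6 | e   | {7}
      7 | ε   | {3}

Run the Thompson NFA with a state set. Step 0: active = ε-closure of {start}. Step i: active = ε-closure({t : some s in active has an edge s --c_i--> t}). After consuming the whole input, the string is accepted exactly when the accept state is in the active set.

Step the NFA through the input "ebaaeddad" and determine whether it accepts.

Answer: REJECT

Steps:
initial (ε-close {0}): {0,1,2,4,6}
'e' @ 1: {1,2,3,4,6,7}  [accepting]
'b' @ 2: {1,2,3,4,6,7}  [accepting]
'a' @ 3: {1,2,3,4,5,6,7}  [accepting]
'a' @ 4: {1,2,3,4,5,6,7}  [accepting]
'e' @ 5: {1,2,3,4,6,7}  [accepting]
'd' @ 6: {}  — no active states
rest 'dad' ignored (set empty)
end set {} — state 1 not in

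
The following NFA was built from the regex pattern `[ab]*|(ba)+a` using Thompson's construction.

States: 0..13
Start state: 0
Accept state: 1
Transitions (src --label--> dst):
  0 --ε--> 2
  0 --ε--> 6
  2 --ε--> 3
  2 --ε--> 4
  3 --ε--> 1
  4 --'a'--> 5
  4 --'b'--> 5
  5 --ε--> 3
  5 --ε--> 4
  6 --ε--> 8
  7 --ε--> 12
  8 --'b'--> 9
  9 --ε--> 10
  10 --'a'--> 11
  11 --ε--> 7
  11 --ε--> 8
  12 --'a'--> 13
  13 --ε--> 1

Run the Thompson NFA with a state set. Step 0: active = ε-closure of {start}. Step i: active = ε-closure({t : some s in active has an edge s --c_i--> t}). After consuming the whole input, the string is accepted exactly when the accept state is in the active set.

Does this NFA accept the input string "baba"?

initial (ε-close {0}): {0,1,2,3,4,6,8}
'b' @ 1: {1,3,4,5,9,10}  (accept∈set)
'a' @ 2: {1,3,4,5,7,8,11,12}  (accept∈set)
'b' @ 3: {1,3,4,5,9,10}  (accept∈set)
'a' @ 4: {1,3,4,5,7,8,11,12}  (accept∈set)
end set {1,3,4,5,7,8,11,12} — state 1 in

Answer: ACCEPT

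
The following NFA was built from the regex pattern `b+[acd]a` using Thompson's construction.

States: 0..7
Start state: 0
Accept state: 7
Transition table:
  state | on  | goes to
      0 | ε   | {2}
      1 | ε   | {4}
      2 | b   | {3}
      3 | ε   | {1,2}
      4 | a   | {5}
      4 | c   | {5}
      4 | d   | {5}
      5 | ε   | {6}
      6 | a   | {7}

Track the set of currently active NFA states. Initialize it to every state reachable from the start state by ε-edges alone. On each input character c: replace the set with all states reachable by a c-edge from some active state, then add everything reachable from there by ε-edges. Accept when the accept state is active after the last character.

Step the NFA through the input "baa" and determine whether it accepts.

Answer: ACCEPT

Steps:
start: ε-closure({0}) = {0,2}
'b' @ 1: {1,2,3,4}
'a' @ 2: {5,6}
'a' @ 3: {7}  [accepting]
final: {7}; accept 7 in set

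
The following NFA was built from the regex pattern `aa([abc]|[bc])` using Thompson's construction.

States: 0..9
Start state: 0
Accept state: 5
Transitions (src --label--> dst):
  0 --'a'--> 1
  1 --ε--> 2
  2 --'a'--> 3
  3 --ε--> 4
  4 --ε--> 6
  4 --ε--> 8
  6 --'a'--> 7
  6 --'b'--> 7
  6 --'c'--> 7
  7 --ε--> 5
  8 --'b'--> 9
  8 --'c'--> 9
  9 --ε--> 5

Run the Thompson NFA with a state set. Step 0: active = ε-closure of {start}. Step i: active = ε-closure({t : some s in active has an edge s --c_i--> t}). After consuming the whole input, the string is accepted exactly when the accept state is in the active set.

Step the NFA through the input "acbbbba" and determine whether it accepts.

Answer: REJECT

Trace:
start: ε-closure({0}) = {0}
'a' @ 1: {1,2}
'c' @ 2: {}  — state set empty
rest 'bbbba' ignored (set empty)
after full input: {}  (accept=5 not in)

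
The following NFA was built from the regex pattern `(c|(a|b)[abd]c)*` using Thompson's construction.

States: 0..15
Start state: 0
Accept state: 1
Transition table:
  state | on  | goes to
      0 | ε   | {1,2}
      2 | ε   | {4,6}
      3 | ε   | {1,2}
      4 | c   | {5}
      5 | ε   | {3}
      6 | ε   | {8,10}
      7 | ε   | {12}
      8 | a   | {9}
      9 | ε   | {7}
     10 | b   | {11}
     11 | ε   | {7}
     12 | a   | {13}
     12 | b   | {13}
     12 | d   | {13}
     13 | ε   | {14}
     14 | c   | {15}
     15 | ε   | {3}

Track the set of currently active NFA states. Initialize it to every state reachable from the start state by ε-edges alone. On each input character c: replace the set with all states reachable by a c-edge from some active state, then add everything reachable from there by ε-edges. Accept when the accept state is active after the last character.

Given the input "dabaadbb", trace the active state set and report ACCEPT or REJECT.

start: ε-closure({0}) = {0,1,2,4,6,8,10}
'd' @ 1: {}  — state set empty
rest 'abaadbb' ignored (set empty)
after full input: {}  (accept=1 not in)

Answer: REJECT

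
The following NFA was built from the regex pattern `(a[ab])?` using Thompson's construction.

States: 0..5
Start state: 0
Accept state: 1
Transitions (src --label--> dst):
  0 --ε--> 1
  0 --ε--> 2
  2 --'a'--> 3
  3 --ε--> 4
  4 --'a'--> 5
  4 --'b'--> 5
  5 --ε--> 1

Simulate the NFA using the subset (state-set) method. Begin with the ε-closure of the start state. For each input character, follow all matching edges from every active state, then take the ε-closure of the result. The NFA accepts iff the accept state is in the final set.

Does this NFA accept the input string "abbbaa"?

initial (ε-close {0}): {0,1,2}
'a' @ 1: {3,4}
'b' @ 2: {1,5}  [accepting]
'b' @ 3: {}  — state set empty
rest 'baa' ignored (set empty)
end set {} — state 1 not in

Answer: REJECT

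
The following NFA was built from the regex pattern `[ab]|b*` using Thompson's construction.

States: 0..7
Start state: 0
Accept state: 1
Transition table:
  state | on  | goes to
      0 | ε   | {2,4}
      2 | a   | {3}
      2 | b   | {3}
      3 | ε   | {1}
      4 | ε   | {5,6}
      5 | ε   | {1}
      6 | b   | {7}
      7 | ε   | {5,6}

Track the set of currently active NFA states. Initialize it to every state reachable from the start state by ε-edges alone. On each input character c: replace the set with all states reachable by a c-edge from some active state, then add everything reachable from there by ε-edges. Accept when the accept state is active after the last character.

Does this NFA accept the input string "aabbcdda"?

S₀ = ε-closure({0}) = {0,1,2,4,5,6}
'a' @ 1: {1,3}  [accepting]
'a' @ 2: {}  — state set empty
rest 'bbcdda' ignored (set empty)
final: {}; accept 1 not in set

Answer: REJECT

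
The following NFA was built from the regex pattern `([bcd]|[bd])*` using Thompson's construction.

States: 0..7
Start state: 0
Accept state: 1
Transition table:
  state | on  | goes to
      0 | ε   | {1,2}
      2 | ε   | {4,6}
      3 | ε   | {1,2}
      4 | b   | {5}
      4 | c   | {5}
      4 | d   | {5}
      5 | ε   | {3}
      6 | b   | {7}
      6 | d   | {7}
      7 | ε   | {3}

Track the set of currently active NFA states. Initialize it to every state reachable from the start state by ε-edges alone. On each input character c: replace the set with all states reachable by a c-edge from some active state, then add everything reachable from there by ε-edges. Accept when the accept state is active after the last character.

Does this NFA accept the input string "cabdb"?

start: ε-closure({0}) = {0,1,2,4,6}
'c' @ 1: {1,2,3,4,5,6}  ✓accept
'a' @ 2: {}  — state set empty
rest 'bdb' ignored (set empty)
end set {} — state 1 not in

Answer: REJECT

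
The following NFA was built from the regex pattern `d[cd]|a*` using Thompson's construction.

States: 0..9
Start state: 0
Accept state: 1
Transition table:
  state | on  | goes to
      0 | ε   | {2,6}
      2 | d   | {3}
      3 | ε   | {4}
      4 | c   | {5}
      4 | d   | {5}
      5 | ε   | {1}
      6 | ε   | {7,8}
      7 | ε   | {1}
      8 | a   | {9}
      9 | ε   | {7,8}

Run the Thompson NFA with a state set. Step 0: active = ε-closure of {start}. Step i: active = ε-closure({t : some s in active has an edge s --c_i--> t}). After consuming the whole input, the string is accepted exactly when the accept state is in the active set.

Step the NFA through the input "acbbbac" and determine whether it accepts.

Answer: REJECT

Derivation:
start: ε-closure({0}) = {0,1,2,6,7,8}
'a' @ 1: {1,7,8,9}  [accepting]
'c' @ 2: {}  — dead — no transitions
rest 'bbbac' ignored (set empty)
final: {}; accept 1 not in set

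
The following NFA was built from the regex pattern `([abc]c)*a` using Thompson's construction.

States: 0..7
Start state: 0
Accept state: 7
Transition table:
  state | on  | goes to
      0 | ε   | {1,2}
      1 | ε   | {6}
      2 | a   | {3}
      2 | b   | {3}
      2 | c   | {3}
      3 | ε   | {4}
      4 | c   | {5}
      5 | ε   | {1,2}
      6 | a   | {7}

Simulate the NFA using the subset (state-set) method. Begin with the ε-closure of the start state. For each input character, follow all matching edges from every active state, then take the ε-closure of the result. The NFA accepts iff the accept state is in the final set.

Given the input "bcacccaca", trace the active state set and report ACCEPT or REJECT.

initial (ε-close {0}): {0,1,2,6}
'b' @ 1: {3,4}
'c' @ 2: {1,2,5,6}
'a' @ 3: {3,4,7}  [accepting]
'c' @ 4: {1,2,5,6}
'c' @ 5: {3,4}
'c' @ 6: {1,2,5,6}
'a' @ 7: {3,4,7}  [accepting]
'c' @ 8: {1,2,5,6}
'a' @ 9: {3,4,7}  [accepting]
final: {3,4,7}; accept 7 in set

Answer: ACCEPT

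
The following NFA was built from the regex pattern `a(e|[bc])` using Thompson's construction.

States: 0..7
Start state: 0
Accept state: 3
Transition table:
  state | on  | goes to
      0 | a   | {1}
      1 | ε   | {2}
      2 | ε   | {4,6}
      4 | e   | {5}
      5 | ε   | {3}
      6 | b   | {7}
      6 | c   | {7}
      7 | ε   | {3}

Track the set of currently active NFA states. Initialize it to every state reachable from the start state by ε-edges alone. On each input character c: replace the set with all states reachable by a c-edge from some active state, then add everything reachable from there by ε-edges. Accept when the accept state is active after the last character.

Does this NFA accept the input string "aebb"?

Answer: REJECT

Derivation:
S₀ = ε-closure({0}) = {0}
'a' @ 1: {1,2,4,6}
'e' @ 2: {3,5}  [accepting]
'b' @ 3: {}  — state set empty
rest 'b' ignored (set empty)
after full input: {}  (accept=3 not in)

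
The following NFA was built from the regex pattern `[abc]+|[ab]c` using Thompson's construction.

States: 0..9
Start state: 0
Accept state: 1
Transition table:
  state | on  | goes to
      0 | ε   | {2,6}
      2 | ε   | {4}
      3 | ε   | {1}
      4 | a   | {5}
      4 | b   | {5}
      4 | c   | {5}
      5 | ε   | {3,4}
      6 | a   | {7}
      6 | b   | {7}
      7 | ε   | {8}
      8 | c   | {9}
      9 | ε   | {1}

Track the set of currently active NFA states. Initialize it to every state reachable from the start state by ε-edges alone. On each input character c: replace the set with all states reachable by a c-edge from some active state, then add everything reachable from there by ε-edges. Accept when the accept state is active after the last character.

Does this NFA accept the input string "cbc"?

Answer: ACCEPT

Steps:
start: ε-closure({0}) = {0,2,4,6}
'c' @ 1: {1,3,4,5}  ✓accept
'b' @ 2: {1,3,4,5}  ✓accept
'c' @ 3: {1,3,4,5}  ✓accept
end set {1,3,4,5} — state 1 in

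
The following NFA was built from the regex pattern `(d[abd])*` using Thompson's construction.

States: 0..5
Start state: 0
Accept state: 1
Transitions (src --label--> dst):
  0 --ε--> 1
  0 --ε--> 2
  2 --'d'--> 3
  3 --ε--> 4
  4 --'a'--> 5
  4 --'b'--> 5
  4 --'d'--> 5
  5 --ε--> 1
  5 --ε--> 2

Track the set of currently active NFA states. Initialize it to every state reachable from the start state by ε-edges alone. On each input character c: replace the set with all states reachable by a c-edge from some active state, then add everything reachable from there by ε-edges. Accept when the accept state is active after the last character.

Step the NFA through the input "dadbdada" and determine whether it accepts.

S₀ = ε-closure({0}) = {0,1,2}
'd' @ 1: {3,4}
'a' @ 2: {1,2,5}  (accept∈set)
'd' @ 3: {3,4}
'b' @ 4: {1,2,5}  (accept∈set)
'd' @ 5: {3,4}
'a' @ 6: {1,2,5}  (accept∈set)
'd' @ 7: {3,4}
'a' @ 8: {1,2,5}  (accept∈set)
final: {1,2,5}; accept 1 in set

Answer: ACCEPT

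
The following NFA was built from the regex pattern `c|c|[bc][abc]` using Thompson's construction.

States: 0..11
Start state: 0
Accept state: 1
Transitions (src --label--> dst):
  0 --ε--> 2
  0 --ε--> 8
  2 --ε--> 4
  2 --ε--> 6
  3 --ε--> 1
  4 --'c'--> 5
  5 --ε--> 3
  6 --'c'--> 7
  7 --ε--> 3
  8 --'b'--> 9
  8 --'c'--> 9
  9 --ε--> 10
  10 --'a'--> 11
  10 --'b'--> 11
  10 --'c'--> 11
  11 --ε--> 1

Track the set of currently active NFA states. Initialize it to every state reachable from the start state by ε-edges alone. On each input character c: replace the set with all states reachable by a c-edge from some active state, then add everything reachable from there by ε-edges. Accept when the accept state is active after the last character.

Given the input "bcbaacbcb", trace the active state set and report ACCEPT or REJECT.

start: ε-closure({0}) = {0,2,4,6,8}
'b' @ 1: {9,10}
'c' @ 2: {1,11}  [accepting]
'b' @ 3: {}  — dead — no transitions
rest 'aacbcb' ignored (set empty)
after full input: {}  (accept=1 not in)

Answer: REJECT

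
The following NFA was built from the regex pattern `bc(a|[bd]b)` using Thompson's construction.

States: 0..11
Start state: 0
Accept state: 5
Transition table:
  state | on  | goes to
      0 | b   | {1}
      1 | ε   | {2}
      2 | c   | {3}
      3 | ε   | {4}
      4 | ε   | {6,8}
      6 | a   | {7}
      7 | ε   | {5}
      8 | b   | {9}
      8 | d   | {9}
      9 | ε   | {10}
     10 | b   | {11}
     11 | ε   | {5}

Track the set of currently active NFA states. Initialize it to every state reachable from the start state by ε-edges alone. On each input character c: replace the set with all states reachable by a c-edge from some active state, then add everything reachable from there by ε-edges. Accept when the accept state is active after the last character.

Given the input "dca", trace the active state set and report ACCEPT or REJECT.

Answer: REJECT

Derivation:
S₀ = ε-closure({0}) = {0}
'd' @ 1: {}  — dead — no transitions
rest 'ca' ignored (set empty)
end set {} — state 5 not in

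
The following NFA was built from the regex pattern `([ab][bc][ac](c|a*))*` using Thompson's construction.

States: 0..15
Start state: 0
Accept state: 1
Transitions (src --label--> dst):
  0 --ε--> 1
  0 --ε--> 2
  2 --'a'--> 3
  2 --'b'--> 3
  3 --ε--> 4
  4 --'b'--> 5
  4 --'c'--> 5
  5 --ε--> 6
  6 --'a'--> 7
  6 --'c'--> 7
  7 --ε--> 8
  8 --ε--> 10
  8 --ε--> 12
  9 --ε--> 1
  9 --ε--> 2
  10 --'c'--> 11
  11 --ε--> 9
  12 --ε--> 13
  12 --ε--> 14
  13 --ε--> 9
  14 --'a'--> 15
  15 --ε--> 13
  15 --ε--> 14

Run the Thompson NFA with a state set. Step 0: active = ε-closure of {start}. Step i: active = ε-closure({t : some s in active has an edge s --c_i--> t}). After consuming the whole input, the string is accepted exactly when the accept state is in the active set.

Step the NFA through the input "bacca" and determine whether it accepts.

start: ε-closure({0}) = {0,1,2}
'b' @ 1: {3,4}
'a' @ 2: {}  — state set empty
rest 'cca' ignored (set empty)
after full input: {}  (accept=1 not in)

Answer: REJECT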